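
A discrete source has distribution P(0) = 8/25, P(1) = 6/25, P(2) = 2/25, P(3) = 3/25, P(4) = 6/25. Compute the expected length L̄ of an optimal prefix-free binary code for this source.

Repeatedly combine the two least-probable nodes; the expected code length is the sum of the merged weights.
merge 2/25 + 3/25 → 1/5
merge 1/5 + 6/25 → 11/25
merge 6/25 + 8/25 → 14/25
merge 11/25 + 14/25 → 1
L = 1/5 + 11/25 + 14/25 + 1 = 11/5 = 2.2 bits/symbol.

2.2 bits/symbol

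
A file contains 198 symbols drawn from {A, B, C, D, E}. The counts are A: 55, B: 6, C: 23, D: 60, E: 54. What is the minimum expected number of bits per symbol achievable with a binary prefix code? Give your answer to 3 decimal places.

Probabilities are the counts divided by 198.
Repeatedly combine the two least-probable nodes; the expected code length is the sum of the merged weights.
merge 1/33 + 23/198 → 29/198
merge 29/198 + 3/11 → 83/198
merge 5/18 + 10/33 → 115/198
merge 83/198 + 115/198 → 1
L = 29/198 + 83/198 + 115/198 + 1 = 425/198 ≈ 2.146 bits/symbol.

2.146 bits/symbol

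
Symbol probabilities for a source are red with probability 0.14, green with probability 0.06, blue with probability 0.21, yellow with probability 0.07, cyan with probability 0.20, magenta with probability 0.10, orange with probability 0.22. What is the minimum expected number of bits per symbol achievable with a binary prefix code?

Repeatedly combine the two least-probable nodes; the expected code length is the sum of the merged weights.
merge 3/50 + 7/100 → 13/100
merge 1/10 + 13/100 → 23/100
merge 7/50 + 1/5 → 17/50
merge 21/100 + 11/50 → 43/100
merge 23/100 + 17/50 → 57/100
merge 43/100 + 57/100 → 1
L = 13/100 + 23/100 + 17/50 + 43/100 + 57/100 + 1 = 27/10 = 2.7 bits/symbol.

2.7 bits/symbol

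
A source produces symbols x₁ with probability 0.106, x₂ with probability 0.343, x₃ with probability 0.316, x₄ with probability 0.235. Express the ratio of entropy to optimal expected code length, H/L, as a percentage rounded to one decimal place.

Entropy H = −Σ p log₂ p ≈ 1.8889 bits.
Huffman merges: 53/500+47/200→341/1000; 79/250+341/1000→657/1000; 343/1000+657/1000→1. L = 999/500 ≈ 1.9980.
Efficiency = H/L = 1.8889/1.9980 = 94.5%.

94.5%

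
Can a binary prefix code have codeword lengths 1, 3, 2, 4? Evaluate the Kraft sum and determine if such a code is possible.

0.9375; yes

With common denominator 2^4 = 16: Σ 2^(−ℓᵢ) = 8/16 + 2/16 + 4/16 + 1/16 = 15/16 = 0.9375.
Kraft's inequality requires Σ ≤ 1; here Σ = 0.9375 ≤ 1, so such a prefix code exists.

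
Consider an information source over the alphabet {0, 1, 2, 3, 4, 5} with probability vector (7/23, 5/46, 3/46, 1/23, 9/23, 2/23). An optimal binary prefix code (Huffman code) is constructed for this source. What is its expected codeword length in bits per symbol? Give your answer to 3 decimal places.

Repeatedly combine the two least-probable nodes; the expected code length is the sum of the merged weights.
merge 1/23 + 3/46 → 5/46
merge 2/23 + 5/46 → 9/46
merge 5/46 + 9/46 → 7/23
merge 7/23 + 7/23 → 14/23
merge 9/23 + 14/23 → 1
L = 5/46 + 9/46 + 7/23 + 14/23 + 1 = 51/23 ≈ 2.217 bits/symbol.

2.217 bits/symbol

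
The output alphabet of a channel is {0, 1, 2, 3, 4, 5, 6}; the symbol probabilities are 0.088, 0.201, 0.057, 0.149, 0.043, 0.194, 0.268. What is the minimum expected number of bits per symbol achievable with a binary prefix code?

2.625 bits/symbol

Repeatedly combine the two least-probable nodes; the expected code length is the sum of the merged weights.
merge 43/1000 + 57/1000 → 1/10
merge 11/125 + 1/10 → 47/250
merge 149/1000 + 47/250 → 337/1000
merge 97/500 + 201/1000 → 79/200
merge 67/250 + 337/1000 → 121/200
merge 79/200 + 121/200 → 1
L = 1/10 + 47/250 + 337/1000 + 79/200 + 121/200 + 1 = 21/8 = 2.625 bits/symbol.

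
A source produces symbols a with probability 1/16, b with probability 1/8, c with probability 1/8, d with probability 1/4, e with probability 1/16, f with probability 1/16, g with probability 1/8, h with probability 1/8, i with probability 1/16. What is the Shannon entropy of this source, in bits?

3 bits

Each probability is a power of 1/2, so log₂(1/p) is an integer.
H = Σ p·log₂(1/p) = 1/16·4 + 1/8·3 + 1/8·3 + 1/4·2 + 1/16·4 + 1/16·4 + 1/8·3 + 1/8·3 + 1/16·4 = 3 bits.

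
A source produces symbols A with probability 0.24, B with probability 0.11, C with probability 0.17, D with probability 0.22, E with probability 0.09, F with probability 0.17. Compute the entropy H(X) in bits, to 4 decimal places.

H = −Σ pᵢ log₂ pᵢ.
−0.24·log₂(0.24) = 0.4941
−0.11·log₂(0.11) = 0.3503
−0.17·log₂(0.17) = 0.4346
−0.22·log₂(0.22) = 0.4806
−0.09·log₂(0.09) = 0.3127
−0.17·log₂(0.17) = 0.4346
Sum ≈ 2.5068 → 2.5068 bits.

2.5068 bits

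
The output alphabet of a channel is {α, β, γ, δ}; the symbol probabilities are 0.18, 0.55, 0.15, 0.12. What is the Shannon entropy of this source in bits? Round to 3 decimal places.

H = −Σ pᵢ log₂ pᵢ.
−0.18·log₂(0.18) = 0.4453
−0.55·log₂(0.55) = 0.4744
−0.15·log₂(0.15) = 0.4105
−0.12·log₂(0.12) = 0.3671
Sum ≈ 1.6973 → 1.697 bits.

1.697 bits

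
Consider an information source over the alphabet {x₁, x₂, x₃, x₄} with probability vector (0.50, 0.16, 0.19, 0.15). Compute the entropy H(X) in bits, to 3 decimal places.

1.789 bits

H = −Σ pᵢ log₂ pᵢ.
−0.50·log₂(0.50) = 0.5000
−0.16·log₂(0.16) = 0.4230
−0.19·log₂(0.19) = 0.4552
−0.15·log₂(0.15) = 0.4105
Sum ≈ 1.7888 → 1.789 bits.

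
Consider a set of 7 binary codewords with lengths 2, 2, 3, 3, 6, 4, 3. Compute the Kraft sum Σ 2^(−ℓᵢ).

0.953125

With common denominator 2^6 = 64: Σ 2^(−ℓᵢ) = 16/64 + 16/64 + 8/64 + 8/64 + 1/64 + 4/64 + 8/64 = 61/64 = 0.953125.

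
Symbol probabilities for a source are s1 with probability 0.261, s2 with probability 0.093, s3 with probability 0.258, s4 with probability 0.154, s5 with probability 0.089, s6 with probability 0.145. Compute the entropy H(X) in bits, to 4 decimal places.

2.4590 bits

H = −Σ pᵢ log₂ pᵢ.
−0.261·log₂(0.261) = 0.5058
−0.093·log₂(0.093) = 0.3187
−0.258·log₂(0.258) = 0.5043
−0.154·log₂(0.154) = 0.4156
−0.089·log₂(0.089) = 0.3106
−0.145·log₂(0.145) = 0.4040
Sum ≈ 2.4590 → 2.4590 bits.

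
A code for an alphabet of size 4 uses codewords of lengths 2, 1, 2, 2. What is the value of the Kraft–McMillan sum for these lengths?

1.25

With common denominator 2^2 = 4: Σ 2^(−ℓᵢ) = 1/4 + 2/4 + 1/4 + 1/4 = 5/4 = 1.25.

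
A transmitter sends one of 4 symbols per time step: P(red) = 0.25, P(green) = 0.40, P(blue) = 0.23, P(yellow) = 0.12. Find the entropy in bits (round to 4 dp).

1.8835 bits

H = −Σ pᵢ log₂ pᵢ.
−0.25·log₂(0.25) = 0.5000
−0.40·log₂(0.40) = 0.5288
−0.23·log₂(0.23) = 0.4877
−0.12·log₂(0.12) = 0.3671
Sum ≈ 1.8835 → 1.8835 bits.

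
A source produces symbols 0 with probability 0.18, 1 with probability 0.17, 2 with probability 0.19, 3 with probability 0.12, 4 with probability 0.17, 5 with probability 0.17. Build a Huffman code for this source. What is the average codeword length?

Repeatedly combine the two least-probable nodes; the expected code length is the sum of the merged weights.
merge 3/25 + 17/100 → 29/100
merge 17/100 + 17/100 → 17/50
merge 9/50 + 19/100 → 37/100
merge 29/100 + 17/50 → 63/100
merge 37/100 + 63/100 → 1
L = 29/100 + 17/50 + 37/100 + 63/100 + 1 = 263/100 = 2.63 bits/symbol.

2.63 bits/symbol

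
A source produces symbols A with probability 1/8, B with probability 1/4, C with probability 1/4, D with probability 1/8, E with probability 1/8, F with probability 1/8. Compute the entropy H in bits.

2.5 bits

Each probability is a power of 1/2, so log₂(1/p) is an integer.
H = Σ p·log₂(1/p) = 1/8·3 + 1/4·2 + 1/4·2 + 1/8·3 + 1/8·3 + 1/8·3 = 2.5 bits.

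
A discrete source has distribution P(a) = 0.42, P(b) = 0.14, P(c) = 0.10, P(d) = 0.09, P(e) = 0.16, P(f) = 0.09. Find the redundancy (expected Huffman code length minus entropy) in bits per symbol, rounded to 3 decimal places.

Entropy H = −Σ p log₂ p ≈ 2.3033 bits.
Huffman merges: 9/100+9/100→9/50; 1/10+7/50→6/25; 4/25+9/50→17/50; 6/25+17/50→29/50; 21/50+29/50→1. L = 117/50 ≈ 2.3400.
L − H = 2.3400 − 2.3033 = 0.037 bits.

0.037 bits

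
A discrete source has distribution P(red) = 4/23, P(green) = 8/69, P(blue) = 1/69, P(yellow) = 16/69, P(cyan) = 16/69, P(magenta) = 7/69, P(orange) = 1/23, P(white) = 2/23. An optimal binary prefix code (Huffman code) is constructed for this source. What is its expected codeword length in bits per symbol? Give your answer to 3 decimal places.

2.739 bits/symbol

Repeatedly combine the two least-probable nodes; the expected code length is the sum of the merged weights.
merge 1/69 + 1/23 → 4/69
merge 4/69 + 2/23 → 10/69
merge 7/69 + 8/69 → 5/23
merge 10/69 + 4/23 → 22/69
merge 5/23 + 16/69 → 31/69
merge 16/69 + 22/69 → 38/69
merge 31/69 + 38/69 → 1
L = 4/69 + 10/69 + 5/23 + 22/69 + 31/69 + 38/69 + 1 = 63/23 ≈ 2.739 bits/symbol.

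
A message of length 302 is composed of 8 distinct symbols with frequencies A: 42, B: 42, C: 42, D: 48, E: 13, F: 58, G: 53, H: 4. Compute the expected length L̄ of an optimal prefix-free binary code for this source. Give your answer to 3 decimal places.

Probabilities are the counts divided by 302.
Repeatedly combine the two least-probable nodes; the expected code length is the sum of the merged weights.
merge 2/151 + 13/302 → 17/302
merge 17/302 + 21/151 → 59/302
merge 21/151 + 21/151 → 42/151
merge 24/151 + 53/302 → 101/302
merge 29/151 + 59/302 → 117/302
merge 42/151 + 101/302 → 185/302
merge 117/302 + 185/302 → 1
L = 17/302 + 59/302 + 42/151 + 101/302 + 117/302 + 185/302 + 1 = 865/302 ≈ 2.864 bits/symbol.

2.864 bits/symbol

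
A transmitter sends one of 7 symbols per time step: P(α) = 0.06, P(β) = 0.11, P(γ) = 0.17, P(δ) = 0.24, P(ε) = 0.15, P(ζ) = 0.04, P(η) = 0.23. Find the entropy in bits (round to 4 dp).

H = −Σ pᵢ log₂ pᵢ.
−0.06·log₂(0.06) = 0.2435
−0.11·log₂(0.11) = 0.3503
−0.17·log₂(0.17) = 0.4346
−0.24·log₂(0.24) = 0.4941
−0.15·log₂(0.15) = 0.4105
−0.04·log₂(0.04) = 0.1858
−0.23·log₂(0.23) = 0.4877
Sum ≈ 2.6065 → 2.6065 bits.

2.6065 bits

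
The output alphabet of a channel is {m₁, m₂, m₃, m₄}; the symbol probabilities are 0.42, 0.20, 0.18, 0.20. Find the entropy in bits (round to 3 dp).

H = −Σ pᵢ log₂ pᵢ.
−0.42·log₂(0.42) = 0.5256
−0.20·log₂(0.20) = 0.4644
−0.18·log₂(0.18) = 0.4453
−0.20·log₂(0.20) = 0.4644
Sum ≈ 1.8997 → 1.900 bits.

1.900 bits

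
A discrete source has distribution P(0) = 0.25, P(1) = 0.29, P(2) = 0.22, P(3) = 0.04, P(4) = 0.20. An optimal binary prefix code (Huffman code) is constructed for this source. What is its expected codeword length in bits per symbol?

Repeatedly combine the two least-probable nodes; the expected code length is the sum of the merged weights.
merge 1/25 + 1/5 → 6/25
merge 11/50 + 6/25 → 23/50
merge 1/4 + 29/100 → 27/50
merge 23/50 + 27/50 → 1
L = 6/25 + 23/50 + 27/50 + 1 = 56/25 = 2.24 bits/symbol.

2.24 bits/symbol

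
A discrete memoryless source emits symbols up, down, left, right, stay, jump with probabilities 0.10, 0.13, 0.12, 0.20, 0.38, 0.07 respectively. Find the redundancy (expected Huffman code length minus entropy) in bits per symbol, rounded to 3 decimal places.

Entropy H = −Σ p log₂ p ≈ 2.3453 bits.
Huffman merges: 7/100+1/10→17/100; 3/25+13/100→1/4; 17/100+1/5→37/100; 1/4+37/100→31/50; 19/50+31/50→1. L = 241/100 ≈ 2.4100.
L − H = 2.4100 − 2.3453 = 0.065 bits.

0.065 bits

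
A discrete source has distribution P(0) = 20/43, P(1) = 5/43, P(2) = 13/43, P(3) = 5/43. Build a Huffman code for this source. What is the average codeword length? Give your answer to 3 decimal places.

1.767 bits/symbol

Repeatedly combine the two least-probable nodes; the expected code length is the sum of the merged weights.
merge 5/43 + 5/43 → 10/43
merge 10/43 + 13/43 → 23/43
merge 20/43 + 23/43 → 1
L = 10/43 + 23/43 + 1 = 76/43 ≈ 1.767 bits/symbol.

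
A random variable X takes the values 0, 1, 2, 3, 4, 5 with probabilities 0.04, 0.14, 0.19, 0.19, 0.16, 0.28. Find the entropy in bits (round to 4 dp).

2.4306 bits

H = −Σ pᵢ log₂ pᵢ.
−0.04·log₂(0.04) = 0.1858
−0.14·log₂(0.14) = 0.3971
−0.19·log₂(0.19) = 0.4552
−0.19·log₂(0.19) = 0.4552
−0.16·log₂(0.16) = 0.4230
−0.28·log₂(0.28) = 0.5142
Sum ≈ 2.4306 → 2.4306 bits.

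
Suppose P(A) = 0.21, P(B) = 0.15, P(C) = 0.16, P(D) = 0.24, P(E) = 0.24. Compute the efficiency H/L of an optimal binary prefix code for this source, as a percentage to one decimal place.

99.3%

Entropy H = −Σ p log₂ p ≈ 2.2947 bits.
Huffman merges: 3/20+4/25→31/100; 21/100+6/25→9/20; 6/25+31/100→11/20; 9/20+11/20→1. L = 231/100 ≈ 2.3100.
Efficiency = H/L = 2.2947/2.3100 = 99.3%.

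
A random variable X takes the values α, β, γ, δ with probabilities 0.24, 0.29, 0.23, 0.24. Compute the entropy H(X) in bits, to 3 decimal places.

H = −Σ pᵢ log₂ pᵢ.
−0.24·log₂(0.24) = 0.4941
−0.29·log₂(0.29) = 0.5179
−0.23·log₂(0.23) = 0.4877
−0.24·log₂(0.24) = 0.4941
Sum ≈ 1.9938 → 1.994 bits.

1.994 bits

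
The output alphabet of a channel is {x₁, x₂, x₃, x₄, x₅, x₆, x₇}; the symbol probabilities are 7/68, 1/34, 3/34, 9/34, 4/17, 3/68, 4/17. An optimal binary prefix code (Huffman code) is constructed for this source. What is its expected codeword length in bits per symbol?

2.5 bits/symbol

Repeatedly combine the two least-probable nodes; the expected code length is the sum of the merged weights.
merge 1/34 + 3/68 → 5/68
merge 5/68 + 3/34 → 11/68
merge 7/68 + 11/68 → 9/34
merge 4/17 + 4/17 → 8/17
merge 9/34 + 9/34 → 9/17
merge 8/17 + 9/17 → 1
L = 5/68 + 11/68 + 9/34 + 8/17 + 9/17 + 1 = 5/2 = 2.5 bits/symbol.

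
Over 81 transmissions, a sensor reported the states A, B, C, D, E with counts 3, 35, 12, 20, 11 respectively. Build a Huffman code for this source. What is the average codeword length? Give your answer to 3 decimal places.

2.062 bits/symbol

Probabilities are the counts divided by 81.
Repeatedly combine the two least-probable nodes; the expected code length is the sum of the merged weights.
merge 1/27 + 11/81 → 14/81
merge 4/27 + 14/81 → 26/81
merge 20/81 + 26/81 → 46/81
merge 35/81 + 46/81 → 1
L = 14/81 + 26/81 + 46/81 + 1 = 167/81 ≈ 2.062 bits/symbol.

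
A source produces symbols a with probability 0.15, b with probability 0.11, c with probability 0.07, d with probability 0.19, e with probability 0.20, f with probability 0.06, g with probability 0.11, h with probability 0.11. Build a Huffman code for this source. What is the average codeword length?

2.93 bits/symbol

Repeatedly combine the two least-probable nodes; the expected code length is the sum of the merged weights.
merge 3/50 + 7/100 → 13/100
merge 11/100 + 11/100 → 11/50
merge 11/100 + 13/100 → 6/25
merge 3/20 + 19/100 → 17/50
merge 1/5 + 11/50 → 21/50
merge 6/25 + 17/50 → 29/50
merge 21/50 + 29/50 → 1
L = 13/100 + 11/50 + 6/25 + 17/50 + 21/50 + 29/50 + 1 = 293/100 = 2.93 bits/symbol.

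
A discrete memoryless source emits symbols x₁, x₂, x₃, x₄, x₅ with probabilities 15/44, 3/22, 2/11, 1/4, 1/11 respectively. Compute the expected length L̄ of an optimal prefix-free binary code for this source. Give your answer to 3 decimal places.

2.227 bits/symbol

Repeatedly combine the two least-probable nodes; the expected code length is the sum of the merged weights.
merge 1/11 + 3/22 → 5/22
merge 2/11 + 5/22 → 9/22
merge 1/4 + 15/44 → 13/22
merge 9/22 + 13/22 → 1
L = 5/22 + 9/22 + 13/22 + 1 = 49/22 ≈ 2.227 bits/symbol.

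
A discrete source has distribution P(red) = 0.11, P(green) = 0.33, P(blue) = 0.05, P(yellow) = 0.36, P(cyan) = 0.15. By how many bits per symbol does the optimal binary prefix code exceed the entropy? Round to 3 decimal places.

Entropy H = −Σ p log₂ p ≈ 2.0354 bits.
Huffman merges: 1/20+11/100→4/25; 3/20+4/25→31/100; 31/100+33/100→16/25; 9/25+16/25→1. L = 211/100 ≈ 2.1100.
L − H = 2.1100 − 2.0354 = 0.075 bits.

0.075 bits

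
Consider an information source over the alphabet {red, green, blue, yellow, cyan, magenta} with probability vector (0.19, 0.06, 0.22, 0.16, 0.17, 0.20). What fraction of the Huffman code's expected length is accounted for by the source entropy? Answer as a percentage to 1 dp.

97.0%

Entropy H = −Σ p log₂ p ≈ 2.5013 bits.
Huffman merges: 3/50+4/25→11/50; 17/100+19/100→9/25; 1/5+11/50→21/50; 11/50+9/25→29/50; 21/50+29/50→1. L = 129/50 ≈ 2.5800.
Efficiency = H/L = 2.5013/2.5800 = 97.0%.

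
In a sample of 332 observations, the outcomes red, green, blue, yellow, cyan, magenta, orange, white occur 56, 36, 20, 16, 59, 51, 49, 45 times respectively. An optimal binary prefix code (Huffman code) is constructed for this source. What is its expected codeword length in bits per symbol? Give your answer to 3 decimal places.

2.931 bits/symbol

Probabilities are the counts divided by 332.
Repeatedly combine the two least-probable nodes; the expected code length is the sum of the merged weights.
merge 4/83 + 5/83 → 9/83
merge 9/83 + 9/83 → 18/83
merge 45/332 + 49/332 → 47/166
merge 51/332 + 14/83 → 107/332
merge 59/332 + 18/83 → 131/332
merge 47/166 + 107/332 → 201/332
merge 131/332 + 201/332 → 1
L = 9/83 + 18/83 + 47/166 + 107/332 + 131/332 + 201/332 + 1 = 973/332 ≈ 2.931 bits/symbol.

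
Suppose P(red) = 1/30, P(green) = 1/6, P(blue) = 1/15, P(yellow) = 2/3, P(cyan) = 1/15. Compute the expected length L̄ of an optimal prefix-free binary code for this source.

Repeatedly combine the two least-probable nodes; the expected code length is the sum of the merged weights.
merge 1/30 + 1/15 → 1/10
merge 1/15 + 1/10 → 1/6
merge 1/6 + 1/6 → 1/3
merge 1/3 + 2/3 → 1
L = 1/10 + 1/6 + 1/3 + 1 = 8/5 = 1.6 bits/symbol.

1.6 bits/symbol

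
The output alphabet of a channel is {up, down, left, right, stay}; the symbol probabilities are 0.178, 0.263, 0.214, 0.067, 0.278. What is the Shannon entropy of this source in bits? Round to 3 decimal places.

H = −Σ pᵢ log₂ pᵢ.
−0.178·log₂(0.178) = 0.4432
−0.263·log₂(0.263) = 0.5068
−0.214·log₂(0.214) = 0.4760
−0.067·log₂(0.067) = 0.2613
−0.278·log₂(0.278) = 0.5134
Sum ≈ 2.2007 → 2.201 bits.

2.201 bits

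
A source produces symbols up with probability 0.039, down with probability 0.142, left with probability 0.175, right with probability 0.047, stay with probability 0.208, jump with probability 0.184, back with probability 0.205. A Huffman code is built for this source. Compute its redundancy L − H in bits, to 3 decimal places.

Entropy H = −Σ p log₂ p ≈ 2.6190 bits.
Huffman merges: 39/1000+47/1000→43/500; 43/500+71/500→57/250; 7/40+23/125→359/1000; 41/200+26/125→413/1000; 57/250+359/1000→587/1000; 413/1000+587/1000→1. L = 2673/1000 ≈ 2.6730.
L − H = 2.6730 − 2.6190 = 0.054 bits.

0.054 bits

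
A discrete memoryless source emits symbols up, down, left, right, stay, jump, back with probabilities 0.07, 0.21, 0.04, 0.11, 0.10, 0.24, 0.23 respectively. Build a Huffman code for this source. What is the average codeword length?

2.64 bits/symbol

Repeatedly combine the two least-probable nodes; the expected code length is the sum of the merged weights.
merge 1/25 + 7/100 → 11/100
merge 1/10 + 11/100 → 21/100
merge 11/100 + 21/100 → 8/25
merge 21/100 + 23/100 → 11/25
merge 6/25 + 8/25 → 14/25
merge 11/25 + 14/25 → 1
L = 11/100 + 21/100 + 8/25 + 11/25 + 14/25 + 1 = 66/25 = 2.64 bits/symbol.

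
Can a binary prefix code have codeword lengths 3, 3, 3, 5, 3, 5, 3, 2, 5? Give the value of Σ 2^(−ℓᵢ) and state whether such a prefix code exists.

0.96875; yes

With common denominator 2^5 = 32: Σ 2^(−ℓᵢ) = 4/32 + 4/32 + 4/32 + 1/32 + 4/32 + 1/32 + 4/32 + 8/32 + 1/32 = 31/32 = 0.96875.
Kraft's inequality requires Σ ≤ 1; here Σ = 0.96875 ≤ 1, so such a prefix code exists.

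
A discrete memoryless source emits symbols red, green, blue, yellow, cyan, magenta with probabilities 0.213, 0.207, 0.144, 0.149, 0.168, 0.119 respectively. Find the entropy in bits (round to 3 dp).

2.555 bits

H = −Σ pᵢ log₂ pᵢ.
−0.213·log₂(0.213) = 0.4752
−0.207·log₂(0.207) = 0.4704
−0.144·log₂(0.144) = 0.4026
−0.149·log₂(0.149) = 0.4092
−0.168·log₂(0.168) = 0.4323
−0.119·log₂(0.119) = 0.3654
Sum ≈ 2.5552 → 2.555 bits.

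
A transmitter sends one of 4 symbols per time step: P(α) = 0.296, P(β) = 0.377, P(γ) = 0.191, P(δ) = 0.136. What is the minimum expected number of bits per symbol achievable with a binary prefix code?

Repeatedly combine the two least-probable nodes; the expected code length is the sum of the merged weights.
merge 17/125 + 191/1000 → 327/1000
merge 37/125 + 327/1000 → 623/1000
merge 377/1000 + 623/1000 → 1
L = 327/1000 + 623/1000 + 1 = 39/20 = 1.95 bits/symbol.

1.95 bits/symbol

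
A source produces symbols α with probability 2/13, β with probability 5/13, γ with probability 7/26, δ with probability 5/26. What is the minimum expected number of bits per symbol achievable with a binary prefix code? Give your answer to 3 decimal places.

1.962 bits/symbol

Repeatedly combine the two least-probable nodes; the expected code length is the sum of the merged weights.
merge 2/13 + 5/26 → 9/26
merge 7/26 + 9/26 → 8/13
merge 5/13 + 8/13 → 1
L = 9/26 + 8/13 + 1 = 51/26 ≈ 1.962 bits/symbol.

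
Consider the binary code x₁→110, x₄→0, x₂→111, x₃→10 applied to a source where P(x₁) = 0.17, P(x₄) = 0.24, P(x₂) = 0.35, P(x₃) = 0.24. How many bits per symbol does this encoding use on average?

2.28 bits/symbol

L̄ = Σ pᵢ·ℓᵢ = 0.17·3 + 0.24·1 + 0.35·3 + 0.24·2 = 2.28 bits/symbol.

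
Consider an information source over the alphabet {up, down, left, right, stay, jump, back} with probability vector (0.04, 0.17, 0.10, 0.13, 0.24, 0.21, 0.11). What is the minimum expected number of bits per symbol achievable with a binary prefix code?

Repeatedly combine the two least-probable nodes; the expected code length is the sum of the merged weights.
merge 1/25 + 1/10 → 7/50
merge 11/100 + 13/100 → 6/25
merge 7/50 + 17/100 → 31/100
merge 21/100 + 6/25 → 9/20
merge 6/25 + 31/100 → 11/20
merge 9/20 + 11/20 → 1
L = 7/50 + 6/25 + 31/100 + 9/20 + 11/20 + 1 = 269/100 = 2.69 bits/symbol.

2.69 bits/symbol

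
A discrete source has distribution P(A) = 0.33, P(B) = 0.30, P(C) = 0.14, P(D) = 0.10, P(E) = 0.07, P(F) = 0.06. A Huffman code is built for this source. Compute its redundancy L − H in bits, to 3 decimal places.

Entropy H = −Σ p log₂ p ≈ 2.2903 bits.
Huffman merges: 3/50+7/100→13/100; 1/10+13/100→23/100; 7/50+23/100→37/100; 3/10+33/100→63/100; 37/100+63/100→1. L = 59/25 ≈ 2.3600.
L − H = 2.3600 − 2.2903 = 0.070 bits.

0.070 bits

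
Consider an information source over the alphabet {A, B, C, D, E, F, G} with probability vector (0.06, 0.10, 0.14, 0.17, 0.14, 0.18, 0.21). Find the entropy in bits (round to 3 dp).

2.723 bits

H = −Σ pᵢ log₂ pᵢ.
−0.06·log₂(0.06) = 0.2435
−0.10·log₂(0.10) = 0.3322
−0.14·log₂(0.14) = 0.3971
−0.17·log₂(0.17) = 0.4346
−0.14·log₂(0.14) = 0.3971
−0.18·log₂(0.18) = 0.4453
−0.21·log₂(0.21) = 0.4728
Sum ≈ 2.7227 → 2.723 bits.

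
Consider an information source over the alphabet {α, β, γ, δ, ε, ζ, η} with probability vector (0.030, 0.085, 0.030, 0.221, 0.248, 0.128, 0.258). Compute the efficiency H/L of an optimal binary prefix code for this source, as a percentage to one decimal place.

Entropy H = −Σ p log₂ p ≈ 2.4699 bits.
Huffman merges: 3/100+3/100→3/50; 3/50+17/200→29/200; 16/125+29/200→273/1000; 221/1000+31/125→469/1000; 129/500+273/1000→531/1000; 469/1000+531/1000→1. L = 1239/500 ≈ 2.4780.
Efficiency = H/L = 2.4699/2.4780 = 99.7%.

99.7%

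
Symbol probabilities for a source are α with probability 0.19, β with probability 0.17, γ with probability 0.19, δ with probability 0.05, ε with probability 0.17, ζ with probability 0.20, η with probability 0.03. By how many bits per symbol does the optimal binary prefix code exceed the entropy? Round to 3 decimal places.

0.078 bits

Entropy H = −Σ p log₂ p ≈ 2.6119 bits.
Huffman merges: 3/100+1/20→2/25; 2/25+17/100→1/4; 17/100+19/100→9/25; 19/100+1/5→39/100; 1/4+9/25→61/100; 39/100+61/100→1. L = 269/100 ≈ 2.6900.
L − H = 2.6900 − 2.6119 = 0.078 bits.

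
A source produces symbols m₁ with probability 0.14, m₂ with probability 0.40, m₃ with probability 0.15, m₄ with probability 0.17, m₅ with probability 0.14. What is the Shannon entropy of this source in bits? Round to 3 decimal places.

2.168 bits

H = −Σ pᵢ log₂ pᵢ.
−0.14·log₂(0.14) = 0.3971
−0.40·log₂(0.40) = 0.5288
−0.15·log₂(0.15) = 0.4105
−0.17·log₂(0.17) = 0.4346
−0.14·log₂(0.14) = 0.3971
Sum ≈ 2.1681 → 2.168 bits.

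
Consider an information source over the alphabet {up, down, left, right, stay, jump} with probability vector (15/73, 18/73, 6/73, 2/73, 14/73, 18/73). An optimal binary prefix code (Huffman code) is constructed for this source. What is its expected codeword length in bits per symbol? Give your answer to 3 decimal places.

2.411 bits/symbol

Repeatedly combine the two least-probable nodes; the expected code length is the sum of the merged weights.
merge 2/73 + 6/73 → 8/73
merge 8/73 + 14/73 → 22/73
merge 15/73 + 18/73 → 33/73
merge 18/73 + 22/73 → 40/73
merge 33/73 + 40/73 → 1
L = 8/73 + 22/73 + 33/73 + 40/73 + 1 = 176/73 ≈ 2.411 bits/symbol.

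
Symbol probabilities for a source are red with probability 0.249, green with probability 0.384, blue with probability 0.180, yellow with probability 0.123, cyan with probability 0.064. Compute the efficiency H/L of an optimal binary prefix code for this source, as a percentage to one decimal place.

Entropy H = −Σ p log₂ p ≈ 2.1007 bits.
Huffman merges: 8/125+123/1000→187/1000; 9/50+187/1000→367/1000; 249/1000+367/1000→77/125; 48/125+77/125→1. L = 217/100 ≈ 2.1700.
Efficiency = H/L = 2.1007/2.1700 = 96.8%.

96.8%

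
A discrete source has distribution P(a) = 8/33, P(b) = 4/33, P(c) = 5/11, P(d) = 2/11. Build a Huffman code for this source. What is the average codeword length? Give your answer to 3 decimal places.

1.848 bits/symbol

Repeatedly combine the two least-probable nodes; the expected code length is the sum of the merged weights.
merge 4/33 + 2/11 → 10/33
merge 8/33 + 10/33 → 6/11
merge 5/11 + 6/11 → 1
L = 10/33 + 6/11 + 1 = 61/33 ≈ 1.848 bits/symbol.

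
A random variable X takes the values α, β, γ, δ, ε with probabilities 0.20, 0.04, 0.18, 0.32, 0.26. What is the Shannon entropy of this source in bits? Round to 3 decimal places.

2.127 bits

H = −Σ pᵢ log₂ pᵢ.
−0.20·log₂(0.20) = 0.4644
−0.04·log₂(0.04) = 0.1858
−0.18·log₂(0.18) = 0.4453
−0.32·log₂(0.32) = 0.5260
−0.26·log₂(0.26) = 0.5053
Sum ≈ 2.1268 → 2.127 bits.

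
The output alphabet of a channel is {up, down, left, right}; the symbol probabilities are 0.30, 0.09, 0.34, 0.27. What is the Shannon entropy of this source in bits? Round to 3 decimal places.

H = −Σ pᵢ log₂ pᵢ.
−0.30·log₂(0.30) = 0.5211
−0.09·log₂(0.09) = 0.3127
−0.34·log₂(0.34) = 0.5292
−0.27·log₂(0.27) = 0.5100
Sum ≈ 1.8729 → 1.873 bits.

1.873 bits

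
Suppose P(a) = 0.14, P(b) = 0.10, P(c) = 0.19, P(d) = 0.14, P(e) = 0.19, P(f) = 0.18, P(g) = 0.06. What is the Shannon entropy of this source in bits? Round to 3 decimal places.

H = −Σ pᵢ log₂ pᵢ.
−0.14·log₂(0.14) = 0.3971
−0.10·log₂(0.10) = 0.3322
−0.19·log₂(0.19) = 0.4552
−0.14·log₂(0.14) = 0.3971
−0.19·log₂(0.19) = 0.4552
−0.18·log₂(0.18) = 0.4453
−0.06·log₂(0.06) = 0.2435
Sum ≈ 2.7257 → 2.726 bits.

2.726 bits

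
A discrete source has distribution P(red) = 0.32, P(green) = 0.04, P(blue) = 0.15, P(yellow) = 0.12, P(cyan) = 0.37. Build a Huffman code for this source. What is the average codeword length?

2.1 bits/symbol

Repeatedly combine the two least-probable nodes; the expected code length is the sum of the merged weights.
merge 1/25 + 3/25 → 4/25
merge 3/20 + 4/25 → 31/100
merge 31/100 + 8/25 → 63/100
merge 37/100 + 63/100 → 1
L = 4/25 + 31/100 + 63/100 + 1 = 21/10 = 2.1 bits/symbol.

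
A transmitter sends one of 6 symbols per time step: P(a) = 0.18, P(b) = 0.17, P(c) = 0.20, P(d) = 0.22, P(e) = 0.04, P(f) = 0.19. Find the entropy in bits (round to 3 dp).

H = −Σ pᵢ log₂ pᵢ.
−0.18·log₂(0.18) = 0.4453
−0.17·log₂(0.17) = 0.4346
−0.20·log₂(0.20) = 0.4644
−0.22·log₂(0.22) = 0.4806
−0.04·log₂(0.04) = 0.1858
−0.19·log₂(0.19) = 0.4552
Sum ≈ 2.4658 → 2.466 bits.

2.466 bits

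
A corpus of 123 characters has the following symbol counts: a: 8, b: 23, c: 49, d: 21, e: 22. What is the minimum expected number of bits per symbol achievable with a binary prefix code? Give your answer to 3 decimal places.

2.203 bits/symbol

Probabilities are the counts divided by 123.
Repeatedly combine the two least-probable nodes; the expected code length is the sum of the merged weights.
merge 8/123 + 7/41 → 29/123
merge 22/123 + 23/123 → 15/41
merge 29/123 + 15/41 → 74/123
merge 49/123 + 74/123 → 1
L = 29/123 + 15/41 + 74/123 + 1 = 271/123 ≈ 2.203 bits/symbol.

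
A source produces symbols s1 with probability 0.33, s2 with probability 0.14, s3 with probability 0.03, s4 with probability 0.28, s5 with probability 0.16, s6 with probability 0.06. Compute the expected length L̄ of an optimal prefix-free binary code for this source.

2.32 bits/symbol

Repeatedly combine the two least-probable nodes; the expected code length is the sum of the merged weights.
merge 3/100 + 3/50 → 9/100
merge 9/100 + 7/50 → 23/100
merge 4/25 + 23/100 → 39/100
merge 7/25 + 33/100 → 61/100
merge 39/100 + 61/100 → 1
L = 9/100 + 23/100 + 39/100 + 61/100 + 1 = 58/25 = 2.32 bits/symbol.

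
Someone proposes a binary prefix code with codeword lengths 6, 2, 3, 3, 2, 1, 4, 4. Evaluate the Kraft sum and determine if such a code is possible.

1.390625; no

With common denominator 2^6 = 64: Σ 2^(−ℓᵢ) = 1/64 + 16/64 + 8/64 + 8/64 + 16/64 + 32/64 + 4/64 + 4/64 = 89/64 = 1.390625.
Kraft's inequality requires Σ ≤ 1; here Σ = 1.390625 > 1, so no such prefix code exists.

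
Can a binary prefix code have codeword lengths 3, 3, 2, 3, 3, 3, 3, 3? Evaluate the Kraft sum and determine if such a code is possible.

1.125; no

With common denominator 2^3 = 8: Σ 2^(−ℓᵢ) = 1/8 + 1/8 + 2/8 + 1/8 + 1/8 + 1/8 + 1/8 + 1/8 = 9/8 = 1.125.
Kraft's inequality requires Σ ≤ 1; here Σ = 1.125 > 1, so no such prefix code exists.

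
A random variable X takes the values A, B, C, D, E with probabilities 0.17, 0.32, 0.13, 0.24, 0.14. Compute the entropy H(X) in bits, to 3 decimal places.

H = −Σ pᵢ log₂ pᵢ.
−0.17·log₂(0.17) = 0.4346
−0.32·log₂(0.32) = 0.5260
−0.13·log₂(0.13) = 0.3826
−0.24·log₂(0.24) = 0.4941
−0.14·log₂(0.14) = 0.3971
Sum ≈ 2.2345 → 2.235 bits.

2.235 bits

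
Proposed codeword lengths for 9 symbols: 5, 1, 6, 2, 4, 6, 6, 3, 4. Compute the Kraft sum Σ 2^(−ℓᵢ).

1.078125

With common denominator 2^6 = 64: Σ 2^(−ℓᵢ) = 2/64 + 32/64 + 1/64 + 16/64 + 4/64 + 1/64 + 1/64 + 8/64 + 4/64 = 69/64 = 1.078125.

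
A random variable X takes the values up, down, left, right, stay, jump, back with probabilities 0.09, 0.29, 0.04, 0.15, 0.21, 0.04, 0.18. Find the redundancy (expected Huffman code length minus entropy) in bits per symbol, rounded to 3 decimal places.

Entropy H = −Σ p log₂ p ≈ 2.5307 bits.
Huffman merges: 1/25+1/25→2/25; 2/25+9/100→17/100; 3/20+17/100→8/25; 9/50+21/100→39/100; 29/100+8/25→61/100; 39/100+61/100→1. L = 257/100 ≈ 2.5700.
L − H = 2.5700 − 2.5307 = 0.039 bits.

0.039 bits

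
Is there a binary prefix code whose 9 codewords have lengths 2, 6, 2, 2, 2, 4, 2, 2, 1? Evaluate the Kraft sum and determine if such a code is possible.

2.078125; no

With common denominator 2^6 = 64: Σ 2^(−ℓᵢ) = 16/64 + 1/64 + 16/64 + 16/64 + 16/64 + 4/64 + 16/64 + 16/64 + 32/64 = 133/64 = 2.078125.
Kraft's inequality requires Σ ≤ 1; here Σ = 2.078125 > 1, so no such prefix code exists.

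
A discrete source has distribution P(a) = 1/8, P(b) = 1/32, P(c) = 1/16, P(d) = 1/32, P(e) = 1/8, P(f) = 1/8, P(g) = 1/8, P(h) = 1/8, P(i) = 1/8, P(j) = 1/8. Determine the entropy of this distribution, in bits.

Each probability is a power of 1/2, so log₂(1/p) is an integer.
H = Σ p·log₂(1/p) = 1/8·3 + 1/32·5 + 1/16·4 + 1/32·5 + 1/8·3 + 1/8·3 + 1/8·3 + 1/8·3 + 1/8·3 + 1/8·3 = 3.1875 bits.

3.1875 bits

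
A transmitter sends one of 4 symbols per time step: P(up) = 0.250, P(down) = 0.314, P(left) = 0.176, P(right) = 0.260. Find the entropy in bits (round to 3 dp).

1.971 bits

H = −Σ pᵢ log₂ pᵢ.
−0.250·log₂(0.250) = 0.5000
−0.314·log₂(0.314) = 0.5247
−0.176·log₂(0.176) = 0.4411
−0.260·log₂(0.260) = 0.5053
Sum ≈ 1.9712 → 1.971 bits.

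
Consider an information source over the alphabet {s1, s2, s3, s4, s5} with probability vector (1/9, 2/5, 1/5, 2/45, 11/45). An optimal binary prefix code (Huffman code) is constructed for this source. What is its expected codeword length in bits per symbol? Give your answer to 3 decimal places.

Repeatedly combine the two least-probable nodes; the expected code length is the sum of the merged weights.
merge 2/45 + 1/9 → 7/45
merge 7/45 + 1/5 → 16/45
merge 11/45 + 16/45 → 3/5
merge 2/5 + 3/5 → 1
L = 7/45 + 16/45 + 3/5 + 1 = 19/9 ≈ 2.111 bits/symbol.

2.111 bits/symbol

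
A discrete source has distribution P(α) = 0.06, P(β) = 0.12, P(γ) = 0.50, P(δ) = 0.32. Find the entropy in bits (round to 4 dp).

H = −Σ pᵢ log₂ pᵢ.
−0.06·log₂(0.06) = 0.2435
−0.12·log₂(0.12) = 0.3671
−0.50·log₂(0.50) = 0.5000
−0.32·log₂(0.32) = 0.5260
Sum ≈ 1.6366 → 1.6366 bits.

1.6366 bits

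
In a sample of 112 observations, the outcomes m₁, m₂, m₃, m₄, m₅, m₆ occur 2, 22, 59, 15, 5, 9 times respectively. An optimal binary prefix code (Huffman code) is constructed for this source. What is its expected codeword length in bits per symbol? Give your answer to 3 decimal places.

1.955 bits/symbol

Probabilities are the counts divided by 112.
Repeatedly combine the two least-probable nodes; the expected code length is the sum of the merged weights.
merge 1/56 + 5/112 → 1/16
merge 1/16 + 9/112 → 1/7
merge 15/112 + 1/7 → 31/112
merge 11/56 + 31/112 → 53/112
merge 53/112 + 59/112 → 1
L = 1/16 + 1/7 + 31/112 + 53/112 + 1 = 219/112 ≈ 1.955 bits/symbol.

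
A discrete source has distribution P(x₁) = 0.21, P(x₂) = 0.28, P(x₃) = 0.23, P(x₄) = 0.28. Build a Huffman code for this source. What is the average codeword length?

2 bits/symbol

Repeatedly combine the two least-probable nodes; the expected code length is the sum of the merged weights.
merge 21/100 + 23/100 → 11/25
merge 7/25 + 7/25 → 14/25
merge 11/25 + 14/25 → 1
L = 11/25 + 14/25 + 1 = 2 bits/symbol.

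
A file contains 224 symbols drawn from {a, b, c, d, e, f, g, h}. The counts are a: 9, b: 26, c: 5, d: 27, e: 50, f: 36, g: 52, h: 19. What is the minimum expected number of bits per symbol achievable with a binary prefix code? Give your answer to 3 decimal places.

Probabilities are the counts divided by 224.
Repeatedly combine the two least-probable nodes; the expected code length is the sum of the merged weights.
merge 5/224 + 9/224 → 1/16
merge 1/16 + 19/224 → 33/224
merge 13/112 + 27/224 → 53/224
merge 33/224 + 9/56 → 69/224
merge 25/112 + 13/56 → 51/112
merge 53/224 + 69/224 → 61/112
merge 51/112 + 61/112 → 1
L = 1/16 + 33/224 + 53/224 + 69/224 + 51/112 + 61/112 + 1 = 617/224 ≈ 2.754 bits/symbol.

2.754 bits/symbol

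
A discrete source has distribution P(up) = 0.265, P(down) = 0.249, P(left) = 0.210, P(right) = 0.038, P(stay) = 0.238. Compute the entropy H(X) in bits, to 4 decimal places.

H = −Σ pᵢ log₂ pᵢ.
−0.265·log₂(0.265) = 0.5077
−0.249·log₂(0.249) = 0.4994
−0.210·log₂(0.210) = 0.4728
−0.038·log₂(0.038) = 0.1793
−0.238·log₂(0.238) = 0.4929
Sum ≈ 2.1522 → 2.1522 bits.

2.1522 bits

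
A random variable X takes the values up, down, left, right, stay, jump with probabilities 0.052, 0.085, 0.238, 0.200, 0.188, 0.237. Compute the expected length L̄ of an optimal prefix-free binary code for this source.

Repeatedly combine the two least-probable nodes; the expected code length is the sum of the merged weights.
merge 13/250 + 17/200 → 137/1000
merge 137/1000 + 47/250 → 13/40
merge 1/5 + 237/1000 → 437/1000
merge 119/500 + 13/40 → 563/1000
merge 437/1000 + 563/1000 → 1
L = 137/1000 + 13/40 + 437/1000 + 563/1000 + 1 = 1231/500 = 2.462 bits/symbol.

2.462 bits/symbol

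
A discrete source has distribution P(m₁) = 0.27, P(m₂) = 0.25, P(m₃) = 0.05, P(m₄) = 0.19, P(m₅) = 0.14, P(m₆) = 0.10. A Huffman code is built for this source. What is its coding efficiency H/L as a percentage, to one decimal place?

Entropy H = −Σ p log₂ p ≈ 2.4106 bits.
Huffman merges: 1/20+1/10→3/20; 7/50+3/20→29/100; 19/100+1/4→11/25; 27/100+29/100→14/25; 11/25+14/25→1. L = 61/25 ≈ 2.4400.
Efficiency = H/L = 2.4106/2.4400 = 98.8%.

98.8%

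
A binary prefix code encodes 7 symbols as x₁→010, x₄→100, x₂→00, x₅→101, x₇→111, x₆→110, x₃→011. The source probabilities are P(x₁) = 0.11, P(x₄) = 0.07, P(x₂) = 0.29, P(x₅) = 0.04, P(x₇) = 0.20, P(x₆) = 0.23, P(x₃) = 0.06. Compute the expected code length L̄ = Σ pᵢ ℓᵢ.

L̄ = Σ pᵢ·ℓᵢ = 0.11·3 + 0.07·3 + 0.29·2 + 0.04·3 + 0.20·3 + 0.23·3 + 0.06·3 = 2.71 bits/symbol.

2.71 bits/symbol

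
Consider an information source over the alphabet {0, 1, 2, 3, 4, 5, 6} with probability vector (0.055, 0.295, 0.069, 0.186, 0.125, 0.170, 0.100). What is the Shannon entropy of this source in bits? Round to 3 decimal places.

H = −Σ pᵢ log₂ pᵢ.
−0.055·log₂(0.055) = 0.2301
−0.295·log₂(0.295) = 0.5196
−0.069·log₂(0.069) = 0.2662
−0.186·log₂(0.186) = 0.4514
−0.125·log₂(0.125) = 0.3750
−0.170·log₂(0.170) = 0.4346
−0.100·log₂(0.100) = 0.3322
Sum ≈ 2.6090 → 2.609 bits.

2.609 bits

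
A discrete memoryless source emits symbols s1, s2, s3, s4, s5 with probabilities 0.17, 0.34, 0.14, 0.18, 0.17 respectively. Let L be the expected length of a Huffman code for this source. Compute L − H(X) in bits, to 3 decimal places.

0.069 bits

Entropy H = −Σ p log₂ p ≈ 2.2408 bits.
Huffman merges: 7/50+17/100→31/100; 17/100+9/50→7/20; 31/100+17/50→13/20; 7/20+13/20→1. L = 231/100 ≈ 2.3100.
L − H = 2.3100 − 2.2408 = 0.069 bits.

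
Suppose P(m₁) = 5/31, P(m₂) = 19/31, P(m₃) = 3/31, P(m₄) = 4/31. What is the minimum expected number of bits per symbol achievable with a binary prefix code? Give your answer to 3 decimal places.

Repeatedly combine the two least-probable nodes; the expected code length is the sum of the merged weights.
merge 3/31 + 4/31 → 7/31
merge 5/31 + 7/31 → 12/31
merge 12/31 + 19/31 → 1
L = 7/31 + 12/31 + 1 = 50/31 ≈ 1.613 bits/symbol.

1.613 bits/symbol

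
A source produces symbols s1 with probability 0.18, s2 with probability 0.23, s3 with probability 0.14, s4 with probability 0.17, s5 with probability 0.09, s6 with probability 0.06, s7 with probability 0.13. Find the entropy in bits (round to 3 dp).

2.704 bits

H = −Σ pᵢ log₂ pᵢ.
−0.18·log₂(0.18) = 0.4453
−0.23·log₂(0.23) = 0.4877
−0.14·log₂(0.14) = 0.3971
−0.17·log₂(0.17) = 0.4346
−0.09·log₂(0.09) = 0.3127
−0.06·log₂(0.06) = 0.2435
−0.13·log₂(0.13) = 0.3826
Sum ≈ 2.7035 → 2.704 bits.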